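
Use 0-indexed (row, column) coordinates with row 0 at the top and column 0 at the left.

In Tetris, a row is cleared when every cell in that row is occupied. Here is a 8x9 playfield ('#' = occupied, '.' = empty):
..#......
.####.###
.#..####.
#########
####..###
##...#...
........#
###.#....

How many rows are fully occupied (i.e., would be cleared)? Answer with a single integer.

Answer: 1

Derivation:
Check each row:
  row 0: 8 empty cells -> not full
  row 1: 2 empty cells -> not full
  row 2: 4 empty cells -> not full
  row 3: 0 empty cells -> FULL (clear)
  row 4: 2 empty cells -> not full
  row 5: 6 empty cells -> not full
  row 6: 8 empty cells -> not full
  row 7: 5 empty cells -> not full
Total rows cleared: 1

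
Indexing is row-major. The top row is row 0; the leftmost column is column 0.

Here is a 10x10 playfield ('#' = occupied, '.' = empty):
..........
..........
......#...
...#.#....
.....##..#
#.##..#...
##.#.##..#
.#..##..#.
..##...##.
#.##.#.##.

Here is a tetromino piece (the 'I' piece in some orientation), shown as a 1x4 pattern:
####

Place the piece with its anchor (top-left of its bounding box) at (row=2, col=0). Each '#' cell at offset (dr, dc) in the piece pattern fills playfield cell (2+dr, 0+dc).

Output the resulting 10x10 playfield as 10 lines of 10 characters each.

Fill (2+0,0+0) = (2,0)
Fill (2+0,0+1) = (2,1)
Fill (2+0,0+2) = (2,2)
Fill (2+0,0+3) = (2,3)

Answer: ..........
..........
####..#...
...#.#....
.....##..#
#.##..#...
##.#.##..#
.#..##..#.
..##...##.
#.##.#.##.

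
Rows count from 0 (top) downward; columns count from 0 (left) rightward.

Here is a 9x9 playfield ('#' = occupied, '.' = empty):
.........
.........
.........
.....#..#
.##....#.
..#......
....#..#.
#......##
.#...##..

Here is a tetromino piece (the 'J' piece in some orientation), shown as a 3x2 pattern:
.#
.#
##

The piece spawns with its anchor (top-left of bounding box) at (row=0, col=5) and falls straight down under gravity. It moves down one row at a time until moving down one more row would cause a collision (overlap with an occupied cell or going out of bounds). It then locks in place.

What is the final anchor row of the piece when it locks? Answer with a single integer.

Spawn at (row=0, col=5). Try each row:
  row 0: fits
  row 1: blocked -> lock at row 0

Answer: 0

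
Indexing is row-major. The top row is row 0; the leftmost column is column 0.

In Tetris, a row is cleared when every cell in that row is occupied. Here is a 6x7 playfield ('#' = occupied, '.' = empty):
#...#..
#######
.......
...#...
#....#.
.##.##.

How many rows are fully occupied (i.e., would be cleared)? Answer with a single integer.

Check each row:
  row 0: 5 empty cells -> not full
  row 1: 0 empty cells -> FULL (clear)
  row 2: 7 empty cells -> not full
  row 3: 6 empty cells -> not full
  row 4: 5 empty cells -> not full
  row 5: 3 empty cells -> not full
Total rows cleared: 1

Answer: 1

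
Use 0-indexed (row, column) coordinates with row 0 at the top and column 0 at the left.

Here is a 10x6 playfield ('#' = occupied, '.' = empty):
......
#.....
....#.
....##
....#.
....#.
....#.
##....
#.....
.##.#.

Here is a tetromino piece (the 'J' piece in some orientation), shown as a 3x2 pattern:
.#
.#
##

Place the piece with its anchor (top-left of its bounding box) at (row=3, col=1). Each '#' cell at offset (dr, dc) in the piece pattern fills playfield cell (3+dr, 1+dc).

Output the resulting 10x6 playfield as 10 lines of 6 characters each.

Fill (3+0,1+1) = (3,2)
Fill (3+1,1+1) = (4,2)
Fill (3+2,1+0) = (5,1)
Fill (3+2,1+1) = (5,2)

Answer: ......
#.....
....#.
..#.##
..#.#.
.##.#.
....#.
##....
#.....
.##.#.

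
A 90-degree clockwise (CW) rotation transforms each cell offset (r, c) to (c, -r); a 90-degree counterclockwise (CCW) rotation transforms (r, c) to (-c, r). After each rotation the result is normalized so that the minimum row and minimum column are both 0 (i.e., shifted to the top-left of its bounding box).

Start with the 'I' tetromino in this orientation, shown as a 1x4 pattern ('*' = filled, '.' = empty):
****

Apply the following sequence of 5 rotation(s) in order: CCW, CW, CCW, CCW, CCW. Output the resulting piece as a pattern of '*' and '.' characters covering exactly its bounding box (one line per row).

Answer: *
*
*
*

Derivation:
Start:
****
After rotation 1 (CCW):
*
*
*
*
After rotation 2 (CW):
****
After rotation 3 (CCW):
*
*
*
*
After rotation 4 (CCW):
****
After rotation 5 (CCW):
*
*
*
*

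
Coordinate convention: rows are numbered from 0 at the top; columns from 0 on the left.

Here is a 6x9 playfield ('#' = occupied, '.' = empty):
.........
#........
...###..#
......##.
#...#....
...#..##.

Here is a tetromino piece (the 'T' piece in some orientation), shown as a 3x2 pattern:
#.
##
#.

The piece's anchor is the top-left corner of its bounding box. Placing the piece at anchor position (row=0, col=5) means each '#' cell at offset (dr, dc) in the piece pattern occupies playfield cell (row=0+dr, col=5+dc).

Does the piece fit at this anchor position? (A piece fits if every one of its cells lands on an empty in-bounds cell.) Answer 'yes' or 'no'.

Answer: no

Derivation:
Check each piece cell at anchor (0, 5):
  offset (0,0) -> (0,5): empty -> OK
  offset (1,0) -> (1,5): empty -> OK
  offset (1,1) -> (1,6): empty -> OK
  offset (2,0) -> (2,5): occupied ('#') -> FAIL
All cells valid: no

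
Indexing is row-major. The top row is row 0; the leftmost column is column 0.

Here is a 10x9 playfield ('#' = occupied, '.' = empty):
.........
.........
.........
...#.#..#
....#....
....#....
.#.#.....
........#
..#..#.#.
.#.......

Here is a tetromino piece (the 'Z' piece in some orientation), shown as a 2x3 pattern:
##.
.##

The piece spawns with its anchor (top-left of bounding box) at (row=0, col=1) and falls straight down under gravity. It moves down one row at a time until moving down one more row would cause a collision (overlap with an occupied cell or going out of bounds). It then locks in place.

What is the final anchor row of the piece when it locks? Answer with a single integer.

Spawn at (row=0, col=1). Try each row:
  row 0: fits
  row 1: fits
  row 2: blocked -> lock at row 1

Answer: 1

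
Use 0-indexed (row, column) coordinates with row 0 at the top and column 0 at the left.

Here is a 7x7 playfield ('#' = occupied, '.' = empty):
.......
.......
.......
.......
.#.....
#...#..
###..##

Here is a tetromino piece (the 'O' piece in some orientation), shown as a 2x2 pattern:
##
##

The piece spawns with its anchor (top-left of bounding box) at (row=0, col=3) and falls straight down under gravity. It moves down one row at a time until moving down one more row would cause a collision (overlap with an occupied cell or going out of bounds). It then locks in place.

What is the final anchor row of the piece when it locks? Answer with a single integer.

Spawn at (row=0, col=3). Try each row:
  row 0: fits
  row 1: fits
  row 2: fits
  row 3: fits
  row 4: blocked -> lock at row 3

Answer: 3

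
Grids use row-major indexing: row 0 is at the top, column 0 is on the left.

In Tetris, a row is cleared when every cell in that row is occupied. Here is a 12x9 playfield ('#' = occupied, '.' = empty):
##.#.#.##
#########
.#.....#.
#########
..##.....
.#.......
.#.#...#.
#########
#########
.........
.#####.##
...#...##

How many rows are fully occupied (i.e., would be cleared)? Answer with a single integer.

Answer: 4

Derivation:
Check each row:
  row 0: 3 empty cells -> not full
  row 1: 0 empty cells -> FULL (clear)
  row 2: 7 empty cells -> not full
  row 3: 0 empty cells -> FULL (clear)
  row 4: 7 empty cells -> not full
  row 5: 8 empty cells -> not full
  row 6: 6 empty cells -> not full
  row 7: 0 empty cells -> FULL (clear)
  row 8: 0 empty cells -> FULL (clear)
  row 9: 9 empty cells -> not full
  row 10: 2 empty cells -> not full
  row 11: 6 empty cells -> not full
Total rows cleared: 4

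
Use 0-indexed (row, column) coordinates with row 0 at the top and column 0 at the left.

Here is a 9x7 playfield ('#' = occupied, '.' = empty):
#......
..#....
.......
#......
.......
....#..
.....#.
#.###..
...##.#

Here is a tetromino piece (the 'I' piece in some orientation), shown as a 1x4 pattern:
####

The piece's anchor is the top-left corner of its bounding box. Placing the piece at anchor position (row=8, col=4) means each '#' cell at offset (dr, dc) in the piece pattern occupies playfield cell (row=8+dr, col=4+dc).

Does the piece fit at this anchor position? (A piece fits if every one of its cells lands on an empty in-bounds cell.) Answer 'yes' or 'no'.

Answer: no

Derivation:
Check each piece cell at anchor (8, 4):
  offset (0,0) -> (8,4): occupied ('#') -> FAIL
  offset (0,1) -> (8,5): empty -> OK
  offset (0,2) -> (8,6): occupied ('#') -> FAIL
  offset (0,3) -> (8,7): out of bounds -> FAIL
All cells valid: no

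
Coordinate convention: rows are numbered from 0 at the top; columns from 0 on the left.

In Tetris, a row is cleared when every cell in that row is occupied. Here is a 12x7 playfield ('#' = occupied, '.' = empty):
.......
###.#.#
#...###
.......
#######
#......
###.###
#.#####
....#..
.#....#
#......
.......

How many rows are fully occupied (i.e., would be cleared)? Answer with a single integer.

Answer: 1

Derivation:
Check each row:
  row 0: 7 empty cells -> not full
  row 1: 2 empty cells -> not full
  row 2: 3 empty cells -> not full
  row 3: 7 empty cells -> not full
  row 4: 0 empty cells -> FULL (clear)
  row 5: 6 empty cells -> not full
  row 6: 1 empty cell -> not full
  row 7: 1 empty cell -> not full
  row 8: 6 empty cells -> not full
  row 9: 5 empty cells -> not full
  row 10: 6 empty cells -> not full
  row 11: 7 empty cells -> not full
Total rows cleared: 1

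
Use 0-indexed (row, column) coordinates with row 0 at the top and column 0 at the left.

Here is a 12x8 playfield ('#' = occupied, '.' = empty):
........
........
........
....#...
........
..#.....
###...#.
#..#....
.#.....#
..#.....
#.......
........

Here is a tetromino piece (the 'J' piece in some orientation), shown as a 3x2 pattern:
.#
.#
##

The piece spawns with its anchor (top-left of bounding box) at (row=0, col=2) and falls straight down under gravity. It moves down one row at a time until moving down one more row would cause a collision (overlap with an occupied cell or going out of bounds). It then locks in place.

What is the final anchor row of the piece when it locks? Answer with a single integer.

Answer: 2

Derivation:
Spawn at (row=0, col=2). Try each row:
  row 0: fits
  row 1: fits
  row 2: fits
  row 3: blocked -> lock at row 2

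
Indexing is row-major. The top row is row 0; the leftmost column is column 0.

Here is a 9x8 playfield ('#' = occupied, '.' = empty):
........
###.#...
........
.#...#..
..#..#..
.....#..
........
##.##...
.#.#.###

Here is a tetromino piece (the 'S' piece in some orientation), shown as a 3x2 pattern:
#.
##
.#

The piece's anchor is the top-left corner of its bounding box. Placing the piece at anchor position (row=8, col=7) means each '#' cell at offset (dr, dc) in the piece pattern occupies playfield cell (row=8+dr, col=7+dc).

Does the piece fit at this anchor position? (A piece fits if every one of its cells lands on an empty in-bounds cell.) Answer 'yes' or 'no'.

Check each piece cell at anchor (8, 7):
  offset (0,0) -> (8,7): occupied ('#') -> FAIL
  offset (1,0) -> (9,7): out of bounds -> FAIL
  offset (1,1) -> (9,8): out of bounds -> FAIL
  offset (2,1) -> (10,8): out of bounds -> FAIL
All cells valid: no

Answer: no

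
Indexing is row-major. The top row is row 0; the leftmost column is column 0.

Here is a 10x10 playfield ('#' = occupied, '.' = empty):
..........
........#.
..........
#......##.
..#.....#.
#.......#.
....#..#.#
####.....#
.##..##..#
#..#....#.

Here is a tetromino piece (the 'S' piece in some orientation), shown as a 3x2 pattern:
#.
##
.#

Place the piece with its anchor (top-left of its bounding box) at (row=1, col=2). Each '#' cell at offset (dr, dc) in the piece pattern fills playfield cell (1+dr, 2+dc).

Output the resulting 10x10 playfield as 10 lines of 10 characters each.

Answer: ..........
..#.....#.
..##......
#..#...##.
..#.....#.
#.......#.
....#..#.#
####.....#
.##..##..#
#..#....#.

Derivation:
Fill (1+0,2+0) = (1,2)
Fill (1+1,2+0) = (2,2)
Fill (1+1,2+1) = (2,3)
Fill (1+2,2+1) = (3,3)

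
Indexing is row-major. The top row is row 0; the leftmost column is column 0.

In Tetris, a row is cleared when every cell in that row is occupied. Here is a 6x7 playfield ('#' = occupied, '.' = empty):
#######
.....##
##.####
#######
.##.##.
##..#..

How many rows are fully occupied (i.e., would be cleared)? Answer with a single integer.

Check each row:
  row 0: 0 empty cells -> FULL (clear)
  row 1: 5 empty cells -> not full
  row 2: 1 empty cell -> not full
  row 3: 0 empty cells -> FULL (clear)
  row 4: 3 empty cells -> not full
  row 5: 4 empty cells -> not full
Total rows cleared: 2

Answer: 2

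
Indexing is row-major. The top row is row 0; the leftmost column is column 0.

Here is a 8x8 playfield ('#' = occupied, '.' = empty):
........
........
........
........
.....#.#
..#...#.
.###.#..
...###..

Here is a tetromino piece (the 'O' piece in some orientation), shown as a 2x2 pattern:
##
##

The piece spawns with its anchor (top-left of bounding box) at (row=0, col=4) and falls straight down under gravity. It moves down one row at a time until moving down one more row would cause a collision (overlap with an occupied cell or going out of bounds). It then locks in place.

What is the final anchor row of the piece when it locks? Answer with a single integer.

Spawn at (row=0, col=4). Try each row:
  row 0: fits
  row 1: fits
  row 2: fits
  row 3: blocked -> lock at row 2

Answer: 2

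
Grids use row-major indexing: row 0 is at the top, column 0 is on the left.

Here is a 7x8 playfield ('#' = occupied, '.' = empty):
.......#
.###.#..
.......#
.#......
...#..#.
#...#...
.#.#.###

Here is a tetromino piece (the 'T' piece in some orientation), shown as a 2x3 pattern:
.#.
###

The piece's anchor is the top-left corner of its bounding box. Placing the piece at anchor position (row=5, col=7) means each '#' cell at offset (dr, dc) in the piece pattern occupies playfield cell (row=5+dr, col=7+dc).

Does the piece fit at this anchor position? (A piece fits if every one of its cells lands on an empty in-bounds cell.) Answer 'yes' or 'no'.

Answer: no

Derivation:
Check each piece cell at anchor (5, 7):
  offset (0,1) -> (5,8): out of bounds -> FAIL
  offset (1,0) -> (6,7): occupied ('#') -> FAIL
  offset (1,1) -> (6,8): out of bounds -> FAIL
  offset (1,2) -> (6,9): out of bounds -> FAIL
All cells valid: no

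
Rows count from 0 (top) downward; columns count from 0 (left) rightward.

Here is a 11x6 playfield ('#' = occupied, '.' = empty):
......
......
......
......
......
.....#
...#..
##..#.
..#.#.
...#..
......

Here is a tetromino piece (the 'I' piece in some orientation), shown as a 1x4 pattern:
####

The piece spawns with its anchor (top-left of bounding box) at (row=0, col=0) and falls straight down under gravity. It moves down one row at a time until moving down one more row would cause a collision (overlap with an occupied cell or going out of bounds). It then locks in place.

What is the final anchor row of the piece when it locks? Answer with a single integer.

Answer: 5

Derivation:
Spawn at (row=0, col=0). Try each row:
  row 0: fits
  row 1: fits
  row 2: fits
  row 3: fits
  row 4: fits
  row 5: fits
  row 6: blocked -> lock at row 5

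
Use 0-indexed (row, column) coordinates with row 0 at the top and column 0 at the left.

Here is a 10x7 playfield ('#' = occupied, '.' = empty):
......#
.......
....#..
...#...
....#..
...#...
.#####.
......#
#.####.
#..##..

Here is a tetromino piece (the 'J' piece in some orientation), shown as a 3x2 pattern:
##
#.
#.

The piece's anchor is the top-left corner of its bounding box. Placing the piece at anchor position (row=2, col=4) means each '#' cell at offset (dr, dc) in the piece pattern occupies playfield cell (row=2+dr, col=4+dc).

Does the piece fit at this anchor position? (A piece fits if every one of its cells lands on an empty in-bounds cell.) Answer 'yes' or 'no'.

Answer: no

Derivation:
Check each piece cell at anchor (2, 4):
  offset (0,0) -> (2,4): occupied ('#') -> FAIL
  offset (0,1) -> (2,5): empty -> OK
  offset (1,0) -> (3,4): empty -> OK
  offset (2,0) -> (4,4): occupied ('#') -> FAIL
All cells valid: no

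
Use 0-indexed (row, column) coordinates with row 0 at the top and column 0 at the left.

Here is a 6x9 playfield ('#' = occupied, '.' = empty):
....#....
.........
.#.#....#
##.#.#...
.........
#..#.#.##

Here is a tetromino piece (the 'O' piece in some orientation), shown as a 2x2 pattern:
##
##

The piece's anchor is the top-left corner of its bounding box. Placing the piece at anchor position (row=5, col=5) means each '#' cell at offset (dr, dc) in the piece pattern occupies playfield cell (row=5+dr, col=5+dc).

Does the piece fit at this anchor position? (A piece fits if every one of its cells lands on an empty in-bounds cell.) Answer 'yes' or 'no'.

Answer: no

Derivation:
Check each piece cell at anchor (5, 5):
  offset (0,0) -> (5,5): occupied ('#') -> FAIL
  offset (0,1) -> (5,6): empty -> OK
  offset (1,0) -> (6,5): out of bounds -> FAIL
  offset (1,1) -> (6,6): out of bounds -> FAIL
All cells valid: no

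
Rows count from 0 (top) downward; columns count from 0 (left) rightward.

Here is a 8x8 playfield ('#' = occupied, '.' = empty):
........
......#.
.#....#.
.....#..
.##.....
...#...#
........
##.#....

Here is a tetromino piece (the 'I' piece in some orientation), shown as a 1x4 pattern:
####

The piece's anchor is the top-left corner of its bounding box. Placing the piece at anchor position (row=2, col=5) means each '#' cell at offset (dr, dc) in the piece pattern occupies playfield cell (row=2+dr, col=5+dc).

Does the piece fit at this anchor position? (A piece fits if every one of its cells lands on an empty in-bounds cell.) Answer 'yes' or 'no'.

Check each piece cell at anchor (2, 5):
  offset (0,0) -> (2,5): empty -> OK
  offset (0,1) -> (2,6): occupied ('#') -> FAIL
  offset (0,2) -> (2,7): empty -> OK
  offset (0,3) -> (2,8): out of bounds -> FAIL
All cells valid: no

Answer: no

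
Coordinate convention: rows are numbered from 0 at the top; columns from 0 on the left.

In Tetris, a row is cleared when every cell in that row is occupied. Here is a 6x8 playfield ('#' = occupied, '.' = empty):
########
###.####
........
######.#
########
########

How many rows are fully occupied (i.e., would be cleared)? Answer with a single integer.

Check each row:
  row 0: 0 empty cells -> FULL (clear)
  row 1: 1 empty cell -> not full
  row 2: 8 empty cells -> not full
  row 3: 1 empty cell -> not full
  row 4: 0 empty cells -> FULL (clear)
  row 5: 0 empty cells -> FULL (clear)
Total rows cleared: 3

Answer: 3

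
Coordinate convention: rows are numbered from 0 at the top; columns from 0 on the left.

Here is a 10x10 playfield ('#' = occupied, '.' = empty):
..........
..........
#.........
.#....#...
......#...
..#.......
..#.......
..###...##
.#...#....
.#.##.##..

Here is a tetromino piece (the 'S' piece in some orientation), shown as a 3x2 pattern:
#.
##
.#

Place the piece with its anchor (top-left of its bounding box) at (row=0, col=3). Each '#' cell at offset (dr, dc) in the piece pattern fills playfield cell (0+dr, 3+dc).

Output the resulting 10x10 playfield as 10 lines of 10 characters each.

Answer: ...#......
...##.....
#...#.....
.#....#...
......#...
..#.......
..#.......
..###...##
.#...#....
.#.##.##..

Derivation:
Fill (0+0,3+0) = (0,3)
Fill (0+1,3+0) = (1,3)
Fill (0+1,3+1) = (1,4)
Fill (0+2,3+1) = (2,4)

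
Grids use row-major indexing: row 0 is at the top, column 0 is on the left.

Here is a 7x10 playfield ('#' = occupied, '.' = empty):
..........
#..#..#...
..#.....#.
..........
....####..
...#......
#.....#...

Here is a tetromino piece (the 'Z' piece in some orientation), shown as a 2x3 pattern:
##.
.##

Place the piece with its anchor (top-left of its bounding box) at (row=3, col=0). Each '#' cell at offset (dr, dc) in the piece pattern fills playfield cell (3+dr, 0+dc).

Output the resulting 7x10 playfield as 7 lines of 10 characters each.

Answer: ..........
#..#..#...
..#.....#.
##........
.##.####..
...#......
#.....#...

Derivation:
Fill (3+0,0+0) = (3,0)
Fill (3+0,0+1) = (3,1)
Fill (3+1,0+1) = (4,1)
Fill (3+1,0+2) = (4,2)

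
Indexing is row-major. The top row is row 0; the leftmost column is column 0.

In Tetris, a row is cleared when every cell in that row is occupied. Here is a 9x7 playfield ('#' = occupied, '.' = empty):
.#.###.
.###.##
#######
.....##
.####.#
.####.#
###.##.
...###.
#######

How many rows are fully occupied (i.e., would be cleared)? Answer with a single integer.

Answer: 2

Derivation:
Check each row:
  row 0: 3 empty cells -> not full
  row 1: 2 empty cells -> not full
  row 2: 0 empty cells -> FULL (clear)
  row 3: 5 empty cells -> not full
  row 4: 2 empty cells -> not full
  row 5: 2 empty cells -> not full
  row 6: 2 empty cells -> not full
  row 7: 4 empty cells -> not full
  row 8: 0 empty cells -> FULL (clear)
Total rows cleared: 2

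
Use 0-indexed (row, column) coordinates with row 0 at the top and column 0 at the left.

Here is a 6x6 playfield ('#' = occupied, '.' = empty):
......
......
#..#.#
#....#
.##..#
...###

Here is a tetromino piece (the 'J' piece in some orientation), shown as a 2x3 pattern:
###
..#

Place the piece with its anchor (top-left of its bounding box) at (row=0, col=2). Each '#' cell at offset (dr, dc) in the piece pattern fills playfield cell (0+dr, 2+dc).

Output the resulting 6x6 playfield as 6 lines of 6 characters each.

Fill (0+0,2+0) = (0,2)
Fill (0+0,2+1) = (0,3)
Fill (0+0,2+2) = (0,4)
Fill (0+1,2+2) = (1,4)

Answer: ..###.
....#.
#..#.#
#....#
.##..#
...###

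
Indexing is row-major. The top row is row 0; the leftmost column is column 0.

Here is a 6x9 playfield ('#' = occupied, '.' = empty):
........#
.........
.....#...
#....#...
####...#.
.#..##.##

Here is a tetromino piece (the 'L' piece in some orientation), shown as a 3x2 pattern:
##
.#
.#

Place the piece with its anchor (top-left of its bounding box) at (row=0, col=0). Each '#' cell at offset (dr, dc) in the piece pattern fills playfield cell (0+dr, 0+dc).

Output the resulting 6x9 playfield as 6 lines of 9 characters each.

Answer: ##......#
.#.......
.#...#...
#....#...
####...#.
.#..##.##

Derivation:
Fill (0+0,0+0) = (0,0)
Fill (0+0,0+1) = (0,1)
Fill (0+1,0+1) = (1,1)
Fill (0+2,0+1) = (2,1)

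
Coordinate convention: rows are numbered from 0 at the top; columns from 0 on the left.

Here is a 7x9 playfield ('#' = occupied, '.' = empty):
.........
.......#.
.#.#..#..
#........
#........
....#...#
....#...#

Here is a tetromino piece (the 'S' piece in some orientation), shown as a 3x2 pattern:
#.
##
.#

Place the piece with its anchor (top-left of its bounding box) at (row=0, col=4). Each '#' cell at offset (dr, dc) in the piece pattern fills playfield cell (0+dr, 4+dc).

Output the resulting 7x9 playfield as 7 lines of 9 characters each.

Answer: ....#....
....##.#.
.#.#.##..
#........
#........
....#...#
....#...#

Derivation:
Fill (0+0,4+0) = (0,4)
Fill (0+1,4+0) = (1,4)
Fill (0+1,4+1) = (1,5)
Fill (0+2,4+1) = (2,5)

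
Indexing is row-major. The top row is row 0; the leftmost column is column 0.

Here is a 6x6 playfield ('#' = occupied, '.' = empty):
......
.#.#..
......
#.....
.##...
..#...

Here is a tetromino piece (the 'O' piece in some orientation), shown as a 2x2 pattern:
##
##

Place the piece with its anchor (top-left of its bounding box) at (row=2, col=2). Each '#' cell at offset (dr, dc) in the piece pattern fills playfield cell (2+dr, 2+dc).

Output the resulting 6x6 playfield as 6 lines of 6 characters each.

Fill (2+0,2+0) = (2,2)
Fill (2+0,2+1) = (2,3)
Fill (2+1,2+0) = (3,2)
Fill (2+1,2+1) = (3,3)

Answer: ......
.#.#..
..##..
#.##..
.##...
..#...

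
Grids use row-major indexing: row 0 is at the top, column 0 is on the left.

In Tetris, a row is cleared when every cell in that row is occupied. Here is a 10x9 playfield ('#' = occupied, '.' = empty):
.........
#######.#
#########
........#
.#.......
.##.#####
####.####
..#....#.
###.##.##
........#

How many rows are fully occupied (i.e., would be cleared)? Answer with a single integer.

Answer: 1

Derivation:
Check each row:
  row 0: 9 empty cells -> not full
  row 1: 1 empty cell -> not full
  row 2: 0 empty cells -> FULL (clear)
  row 3: 8 empty cells -> not full
  row 4: 8 empty cells -> not full
  row 5: 2 empty cells -> not full
  row 6: 1 empty cell -> not full
  row 7: 7 empty cells -> not full
  row 8: 2 empty cells -> not full
  row 9: 8 empty cells -> not full
Total rows cleared: 1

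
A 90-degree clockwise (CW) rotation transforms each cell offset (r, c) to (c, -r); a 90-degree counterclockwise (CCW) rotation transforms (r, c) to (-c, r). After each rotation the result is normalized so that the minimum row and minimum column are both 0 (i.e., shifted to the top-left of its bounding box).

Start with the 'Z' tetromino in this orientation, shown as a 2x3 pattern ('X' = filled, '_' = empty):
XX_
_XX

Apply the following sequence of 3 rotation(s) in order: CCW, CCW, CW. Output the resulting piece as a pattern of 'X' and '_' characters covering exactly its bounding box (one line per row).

Start:
XX_
_XX
After rotation 1 (CCW):
_X
XX
X_
After rotation 2 (CCW):
XX_
_XX
After rotation 3 (CW):
_X
XX
X_

Answer: _X
XX
X_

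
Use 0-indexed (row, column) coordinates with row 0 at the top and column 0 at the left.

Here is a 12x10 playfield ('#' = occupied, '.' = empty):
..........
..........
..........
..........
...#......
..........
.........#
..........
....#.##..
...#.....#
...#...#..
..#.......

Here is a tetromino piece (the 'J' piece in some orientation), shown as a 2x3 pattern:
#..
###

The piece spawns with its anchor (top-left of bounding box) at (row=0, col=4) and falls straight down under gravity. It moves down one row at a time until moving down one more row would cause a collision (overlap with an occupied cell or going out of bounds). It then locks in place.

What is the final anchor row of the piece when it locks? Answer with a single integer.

Spawn at (row=0, col=4). Try each row:
  row 0: fits
  row 1: fits
  row 2: fits
  row 3: fits
  row 4: fits
  row 5: fits
  row 6: fits
  row 7: blocked -> lock at row 6

Answer: 6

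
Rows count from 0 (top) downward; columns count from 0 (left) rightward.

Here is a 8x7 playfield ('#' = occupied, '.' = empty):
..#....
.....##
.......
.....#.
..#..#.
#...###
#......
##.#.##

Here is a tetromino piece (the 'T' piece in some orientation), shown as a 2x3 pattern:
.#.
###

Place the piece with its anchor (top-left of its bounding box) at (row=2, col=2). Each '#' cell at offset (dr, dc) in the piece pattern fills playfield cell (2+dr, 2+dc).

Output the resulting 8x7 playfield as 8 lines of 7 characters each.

Answer: ..#....
.....##
...#...
..####.
..#..#.
#...###
#......
##.#.##

Derivation:
Fill (2+0,2+1) = (2,3)
Fill (2+1,2+0) = (3,2)
Fill (2+1,2+1) = (3,3)
Fill (2+1,2+2) = (3,4)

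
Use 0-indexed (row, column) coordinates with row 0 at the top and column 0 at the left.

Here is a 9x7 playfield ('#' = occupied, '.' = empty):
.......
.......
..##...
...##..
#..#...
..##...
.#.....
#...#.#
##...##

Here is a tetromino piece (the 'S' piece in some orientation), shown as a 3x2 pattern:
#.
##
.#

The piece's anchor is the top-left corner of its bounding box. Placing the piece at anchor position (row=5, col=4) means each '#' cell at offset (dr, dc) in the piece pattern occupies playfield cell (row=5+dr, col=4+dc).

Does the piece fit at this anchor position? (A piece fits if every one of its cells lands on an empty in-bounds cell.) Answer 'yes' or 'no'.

Answer: yes

Derivation:
Check each piece cell at anchor (5, 4):
  offset (0,0) -> (5,4): empty -> OK
  offset (1,0) -> (6,4): empty -> OK
  offset (1,1) -> (6,5): empty -> OK
  offset (2,1) -> (7,5): empty -> OK
All cells valid: yes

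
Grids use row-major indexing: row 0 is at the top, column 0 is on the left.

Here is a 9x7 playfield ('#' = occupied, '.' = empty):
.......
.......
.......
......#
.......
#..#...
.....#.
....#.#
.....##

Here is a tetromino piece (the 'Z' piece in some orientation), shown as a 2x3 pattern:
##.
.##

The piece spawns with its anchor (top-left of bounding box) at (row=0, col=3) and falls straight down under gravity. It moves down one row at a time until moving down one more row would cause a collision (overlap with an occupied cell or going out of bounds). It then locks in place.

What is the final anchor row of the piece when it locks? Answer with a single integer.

Spawn at (row=0, col=3). Try each row:
  row 0: fits
  row 1: fits
  row 2: fits
  row 3: fits
  row 4: fits
  row 5: blocked -> lock at row 4

Answer: 4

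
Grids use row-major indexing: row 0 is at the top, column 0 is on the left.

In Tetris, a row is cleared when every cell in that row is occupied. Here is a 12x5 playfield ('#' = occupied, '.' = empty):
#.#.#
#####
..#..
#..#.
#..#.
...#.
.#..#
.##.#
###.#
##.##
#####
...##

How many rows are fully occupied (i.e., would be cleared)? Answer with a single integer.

Answer: 2

Derivation:
Check each row:
  row 0: 2 empty cells -> not full
  row 1: 0 empty cells -> FULL (clear)
  row 2: 4 empty cells -> not full
  row 3: 3 empty cells -> not full
  row 4: 3 empty cells -> not full
  row 5: 4 empty cells -> not full
  row 6: 3 empty cells -> not full
  row 7: 2 empty cells -> not full
  row 8: 1 empty cell -> not full
  row 9: 1 empty cell -> not full
  row 10: 0 empty cells -> FULL (clear)
  row 11: 3 empty cells -> not full
Total rows cleared: 2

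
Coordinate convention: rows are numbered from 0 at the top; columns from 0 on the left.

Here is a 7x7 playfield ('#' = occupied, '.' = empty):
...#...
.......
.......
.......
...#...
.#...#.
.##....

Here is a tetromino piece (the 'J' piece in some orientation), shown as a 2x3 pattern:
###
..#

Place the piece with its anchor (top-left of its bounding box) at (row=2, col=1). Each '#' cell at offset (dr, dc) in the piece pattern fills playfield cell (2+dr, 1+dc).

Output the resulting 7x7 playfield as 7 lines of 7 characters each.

Answer: ...#...
.......
.###...
...#...
...#...
.#...#.
.##....

Derivation:
Fill (2+0,1+0) = (2,1)
Fill (2+0,1+1) = (2,2)
Fill (2+0,1+2) = (2,3)
Fill (2+1,1+2) = (3,3)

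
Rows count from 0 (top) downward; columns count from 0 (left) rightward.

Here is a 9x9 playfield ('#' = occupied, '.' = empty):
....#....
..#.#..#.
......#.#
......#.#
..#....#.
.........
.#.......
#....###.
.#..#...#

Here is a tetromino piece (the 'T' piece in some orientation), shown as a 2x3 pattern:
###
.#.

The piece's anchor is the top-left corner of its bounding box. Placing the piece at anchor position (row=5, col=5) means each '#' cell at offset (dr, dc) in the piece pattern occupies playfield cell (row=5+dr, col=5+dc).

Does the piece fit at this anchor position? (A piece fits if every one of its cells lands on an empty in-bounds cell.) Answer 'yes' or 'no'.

Check each piece cell at anchor (5, 5):
  offset (0,0) -> (5,5): empty -> OK
  offset (0,1) -> (5,6): empty -> OK
  offset (0,2) -> (5,7): empty -> OK
  offset (1,1) -> (6,6): empty -> OK
All cells valid: yes

Answer: yes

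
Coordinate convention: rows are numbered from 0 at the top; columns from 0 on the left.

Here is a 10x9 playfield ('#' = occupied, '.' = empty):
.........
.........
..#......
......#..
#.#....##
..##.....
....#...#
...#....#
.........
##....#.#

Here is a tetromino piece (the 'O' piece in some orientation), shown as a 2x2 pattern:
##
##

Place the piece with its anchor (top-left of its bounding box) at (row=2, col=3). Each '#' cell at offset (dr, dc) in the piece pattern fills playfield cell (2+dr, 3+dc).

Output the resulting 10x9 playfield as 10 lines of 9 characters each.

Fill (2+0,3+0) = (2,3)
Fill (2+0,3+1) = (2,4)
Fill (2+1,3+0) = (3,3)
Fill (2+1,3+1) = (3,4)

Answer: .........
.........
..###....
...##.#..
#.#....##
..##.....
....#...#
...#....#
.........
##....#.#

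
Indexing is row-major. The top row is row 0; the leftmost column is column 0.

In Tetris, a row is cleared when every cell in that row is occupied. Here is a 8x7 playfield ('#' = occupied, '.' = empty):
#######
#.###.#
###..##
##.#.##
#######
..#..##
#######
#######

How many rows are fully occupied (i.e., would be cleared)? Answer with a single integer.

Check each row:
  row 0: 0 empty cells -> FULL (clear)
  row 1: 2 empty cells -> not full
  row 2: 2 empty cells -> not full
  row 3: 2 empty cells -> not full
  row 4: 0 empty cells -> FULL (clear)
  row 5: 4 empty cells -> not full
  row 6: 0 empty cells -> FULL (clear)
  row 7: 0 empty cells -> FULL (clear)
Total rows cleared: 4

Answer: 4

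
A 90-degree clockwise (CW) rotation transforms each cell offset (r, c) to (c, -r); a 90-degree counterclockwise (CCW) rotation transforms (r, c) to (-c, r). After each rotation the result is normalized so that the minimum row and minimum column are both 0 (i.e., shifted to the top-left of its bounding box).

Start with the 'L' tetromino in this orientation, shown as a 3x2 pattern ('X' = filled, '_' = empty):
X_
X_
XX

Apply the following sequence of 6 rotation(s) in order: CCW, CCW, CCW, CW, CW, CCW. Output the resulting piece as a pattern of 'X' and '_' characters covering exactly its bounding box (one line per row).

Start:
X_
X_
XX
After rotation 1 (CCW):
__X
XXX
After rotation 2 (CCW):
XX
_X
_X
After rotation 3 (CCW):
XXX
X__
After rotation 4 (CW):
XX
_X
_X
After rotation 5 (CW):
__X
XXX
After rotation 6 (CCW):
XX
_X
_X

Answer: XX
_X
_X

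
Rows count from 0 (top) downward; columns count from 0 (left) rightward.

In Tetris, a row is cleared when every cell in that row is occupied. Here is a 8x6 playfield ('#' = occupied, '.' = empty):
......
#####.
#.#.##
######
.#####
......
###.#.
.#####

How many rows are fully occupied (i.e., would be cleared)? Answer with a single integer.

Answer: 1

Derivation:
Check each row:
  row 0: 6 empty cells -> not full
  row 1: 1 empty cell -> not full
  row 2: 2 empty cells -> not full
  row 3: 0 empty cells -> FULL (clear)
  row 4: 1 empty cell -> not full
  row 5: 6 empty cells -> not full
  row 6: 2 empty cells -> not full
  row 7: 1 empty cell -> not full
Total rows cleared: 1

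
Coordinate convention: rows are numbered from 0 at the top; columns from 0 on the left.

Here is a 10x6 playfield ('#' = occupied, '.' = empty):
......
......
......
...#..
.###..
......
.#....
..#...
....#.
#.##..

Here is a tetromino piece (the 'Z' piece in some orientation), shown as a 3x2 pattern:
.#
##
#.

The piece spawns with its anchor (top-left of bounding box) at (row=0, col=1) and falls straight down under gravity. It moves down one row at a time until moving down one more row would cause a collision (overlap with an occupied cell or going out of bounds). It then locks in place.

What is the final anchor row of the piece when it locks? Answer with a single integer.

Spawn at (row=0, col=1). Try each row:
  row 0: fits
  row 1: fits
  row 2: blocked -> lock at row 1

Answer: 1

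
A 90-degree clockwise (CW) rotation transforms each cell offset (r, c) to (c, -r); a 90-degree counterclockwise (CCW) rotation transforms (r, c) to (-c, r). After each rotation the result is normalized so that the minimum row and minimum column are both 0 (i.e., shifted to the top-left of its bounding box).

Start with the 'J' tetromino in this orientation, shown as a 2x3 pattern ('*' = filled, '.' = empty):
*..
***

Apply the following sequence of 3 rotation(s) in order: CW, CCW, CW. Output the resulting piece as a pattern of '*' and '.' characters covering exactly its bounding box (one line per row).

Answer: **
*.
*.

Derivation:
Start:
*..
***
After rotation 1 (CW):
**
*.
*.
After rotation 2 (CCW):
*..
***
After rotation 3 (CW):
**
*.
*.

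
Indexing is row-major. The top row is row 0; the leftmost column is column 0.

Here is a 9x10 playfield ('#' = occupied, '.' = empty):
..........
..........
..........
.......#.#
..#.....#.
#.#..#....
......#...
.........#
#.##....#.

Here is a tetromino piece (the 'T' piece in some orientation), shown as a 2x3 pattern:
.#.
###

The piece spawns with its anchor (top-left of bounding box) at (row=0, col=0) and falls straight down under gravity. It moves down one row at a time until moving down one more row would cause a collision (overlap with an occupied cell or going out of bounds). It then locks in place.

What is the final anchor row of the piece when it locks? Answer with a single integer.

Answer: 2

Derivation:
Spawn at (row=0, col=0). Try each row:
  row 0: fits
  row 1: fits
  row 2: fits
  row 3: blocked -> lock at row 2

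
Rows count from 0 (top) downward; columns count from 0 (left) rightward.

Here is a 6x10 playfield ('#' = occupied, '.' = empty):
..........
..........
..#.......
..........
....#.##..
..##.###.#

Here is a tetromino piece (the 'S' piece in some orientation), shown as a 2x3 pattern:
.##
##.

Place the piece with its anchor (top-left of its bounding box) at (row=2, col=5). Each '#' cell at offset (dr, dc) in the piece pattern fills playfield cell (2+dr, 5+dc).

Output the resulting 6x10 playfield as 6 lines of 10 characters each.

Fill (2+0,5+1) = (2,6)
Fill (2+0,5+2) = (2,7)
Fill (2+1,5+0) = (3,5)
Fill (2+1,5+1) = (3,6)

Answer: ..........
..........
..#...##..
.....##...
....#.##..
..##.###.#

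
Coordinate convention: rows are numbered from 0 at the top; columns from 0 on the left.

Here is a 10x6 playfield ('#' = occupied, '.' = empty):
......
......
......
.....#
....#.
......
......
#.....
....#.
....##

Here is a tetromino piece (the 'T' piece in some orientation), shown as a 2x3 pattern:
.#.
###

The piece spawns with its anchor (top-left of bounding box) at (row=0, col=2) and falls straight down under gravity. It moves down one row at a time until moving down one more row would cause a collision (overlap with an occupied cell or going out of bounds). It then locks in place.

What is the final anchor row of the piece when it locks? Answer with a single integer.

Answer: 2

Derivation:
Spawn at (row=0, col=2). Try each row:
  row 0: fits
  row 1: fits
  row 2: fits
  row 3: blocked -> lock at row 2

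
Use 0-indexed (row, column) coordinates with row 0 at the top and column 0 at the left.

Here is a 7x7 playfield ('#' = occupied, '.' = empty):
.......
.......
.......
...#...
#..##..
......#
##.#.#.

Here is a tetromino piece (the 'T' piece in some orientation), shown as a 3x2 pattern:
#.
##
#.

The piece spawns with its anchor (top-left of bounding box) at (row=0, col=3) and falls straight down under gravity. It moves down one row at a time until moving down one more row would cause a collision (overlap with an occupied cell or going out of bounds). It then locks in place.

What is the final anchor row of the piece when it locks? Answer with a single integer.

Spawn at (row=0, col=3). Try each row:
  row 0: fits
  row 1: blocked -> lock at row 0

Answer: 0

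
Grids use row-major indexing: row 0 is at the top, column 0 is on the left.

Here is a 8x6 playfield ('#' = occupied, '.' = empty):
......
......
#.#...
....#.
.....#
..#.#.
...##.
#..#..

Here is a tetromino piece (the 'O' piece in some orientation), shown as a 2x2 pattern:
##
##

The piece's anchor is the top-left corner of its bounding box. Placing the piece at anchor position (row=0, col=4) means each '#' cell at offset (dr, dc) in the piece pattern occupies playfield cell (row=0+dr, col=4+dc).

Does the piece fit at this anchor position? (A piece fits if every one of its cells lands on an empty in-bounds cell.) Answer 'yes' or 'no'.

Check each piece cell at anchor (0, 4):
  offset (0,0) -> (0,4): empty -> OK
  offset (0,1) -> (0,5): empty -> OK
  offset (1,0) -> (1,4): empty -> OK
  offset (1,1) -> (1,5): empty -> OK
All cells valid: yes

Answer: yes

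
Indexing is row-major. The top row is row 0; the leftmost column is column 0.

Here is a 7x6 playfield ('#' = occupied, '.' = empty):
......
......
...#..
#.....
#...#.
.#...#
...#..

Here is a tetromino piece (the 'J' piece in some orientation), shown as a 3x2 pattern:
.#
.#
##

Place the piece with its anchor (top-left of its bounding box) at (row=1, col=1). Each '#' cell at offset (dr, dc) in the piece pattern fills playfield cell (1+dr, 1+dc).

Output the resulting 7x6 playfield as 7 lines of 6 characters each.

Fill (1+0,1+1) = (1,2)
Fill (1+1,1+1) = (2,2)
Fill (1+2,1+0) = (3,1)
Fill (1+2,1+1) = (3,2)

Answer: ......
..#...
..##..
###...
#...#.
.#...#
...#..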